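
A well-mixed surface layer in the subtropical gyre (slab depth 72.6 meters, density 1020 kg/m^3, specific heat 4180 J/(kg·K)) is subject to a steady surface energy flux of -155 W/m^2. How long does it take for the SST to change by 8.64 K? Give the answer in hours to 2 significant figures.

4800 hours

Areal heat capacity C = ρ c_p D = 1020 × 4180 × 72.6 = 3.10×10^8 J/(m²·K).
Time required: Δt = C ΔT / F = 3.10×10^8 × -8.64 / -155 = 1.73×10^7 s.
In hours: 1.73×10^7 s / (3600 s/hour) = 4790 hours.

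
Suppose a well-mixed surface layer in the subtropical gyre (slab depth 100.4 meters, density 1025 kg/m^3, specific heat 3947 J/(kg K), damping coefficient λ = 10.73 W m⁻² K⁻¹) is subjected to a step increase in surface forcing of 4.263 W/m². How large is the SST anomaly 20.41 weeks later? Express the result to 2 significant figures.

Areal heat capacity C = ρ c_p D = 1025 × 3947 × 100.4 = 4.06×10^8 J/(m²·K).
τ = C / λ = 4.06×10^8 / 10.73 = 3.79×10^7 s.
Equilibrium anomaly ΔT_eq = F / λ = 4.263 / 10.73 = 0.397 K.
t = 20.41 weeks = 1.23×10^7 s, so t/τ = 0.326.
ΔT(t) = ΔT_eq (1 − e^(−t/τ)) = 0.397 × (1 − e^−0.326) = 0.111 K.

0.11 K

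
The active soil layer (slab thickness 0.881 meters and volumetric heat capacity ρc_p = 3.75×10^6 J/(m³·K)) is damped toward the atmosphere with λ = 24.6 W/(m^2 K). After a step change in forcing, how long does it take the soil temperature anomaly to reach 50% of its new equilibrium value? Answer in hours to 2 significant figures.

Areal heat capacity C = ρc_p × D = 3.75×10^6 × 0.881 = 3.30×10^6 J m⁻² K⁻¹.
τ = C / λ = 3.30×10^6 / 24.6 = 1.34×10^5 s.
Fraction reached: 1 − e^(−t/τ) = 0.50 ⇒ t = −τ ln(1 − 0.50) = τ × 0.693.
t = 93100 s = 25.9 hours.

26 hours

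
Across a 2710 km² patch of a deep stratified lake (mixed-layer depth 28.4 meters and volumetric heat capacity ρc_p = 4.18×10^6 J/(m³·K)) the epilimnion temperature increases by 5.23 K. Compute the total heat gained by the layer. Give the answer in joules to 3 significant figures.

1.68×10^18 J

Areal heat capacity C = ρc_p × D = 4.18×10^6 × 28.4 = 1.19×10^8 J/(m²·K).
Heat per unit area: q = C ΔT = 1.19×10^8 × 5.23 = 6.21×10^8 J/m².
Total heat: Q = q × A = 6.21×10^8 × (2710 × 10⁶ m²) = 1.68×10^18 J.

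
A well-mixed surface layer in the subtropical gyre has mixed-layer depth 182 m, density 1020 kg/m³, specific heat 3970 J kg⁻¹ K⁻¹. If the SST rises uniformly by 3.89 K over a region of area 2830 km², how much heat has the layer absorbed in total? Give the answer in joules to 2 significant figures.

8.1×10^18 J

Areal heat capacity C = ρ c_p D = 1020 × 3970 × 182 = 7.37×10^8 J/(m^2 K).
Heat per unit area: q = C ΔT = 7.37×10^8 × 3.89 = 2.87×10^9 J/m².
Total heat: Q = q × A = 2.87×10^9 × (2830 × 10⁶ m²) = 8.11×10^18 J.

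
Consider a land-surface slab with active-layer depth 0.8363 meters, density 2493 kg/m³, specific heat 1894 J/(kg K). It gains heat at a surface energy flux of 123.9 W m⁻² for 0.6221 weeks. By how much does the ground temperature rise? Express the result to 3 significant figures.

Areal heat capacity C = ρ c_p D = 2493 × 1894 × 0.8363 = 3.95×10^6 J/(m^2 K).
Net heat input Q = F Δt = 123.9 × (0.6221 weeks × 6.048×10^5 s/week) = 4.66×10^7 J/m².
ΔT = Q / C = 4.66×10^7 / 3.95×10^6 = 11.8 K.

11.8 K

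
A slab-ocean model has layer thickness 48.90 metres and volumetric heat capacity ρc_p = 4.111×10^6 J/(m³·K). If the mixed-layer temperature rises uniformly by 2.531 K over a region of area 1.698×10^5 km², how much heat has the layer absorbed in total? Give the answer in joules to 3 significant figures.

Areal heat capacity C = ρc_p × D = 4.111×10^6 × 48.90 = 2.01×10^8 J m⁻² K⁻¹.
Heat per unit area: q = C ΔT = 2.01×10^8 × 2.531 = 5.09×10^8 J/m².
Total heat: Q = q × A = 5.09×10^8 × (1.698×10^5 × 10⁶ m²) = 8.64×10^19 J.

8.64×10^19 J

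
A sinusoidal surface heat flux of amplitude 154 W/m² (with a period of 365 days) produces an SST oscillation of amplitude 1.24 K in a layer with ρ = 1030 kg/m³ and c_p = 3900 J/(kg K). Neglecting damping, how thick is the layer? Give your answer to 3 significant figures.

155 m

ω = 2π / 3.15×10^7 s = 1.99×10^-7 s⁻¹.
Required C = F₀ / (A ω) = 154 / (1.24 × 1.99×10^-7) = 6.23×10^8 J/(m²·K).
D = C / (ρ c_p) = 6.23×10^8 / (1030 × 3900) = 155 m.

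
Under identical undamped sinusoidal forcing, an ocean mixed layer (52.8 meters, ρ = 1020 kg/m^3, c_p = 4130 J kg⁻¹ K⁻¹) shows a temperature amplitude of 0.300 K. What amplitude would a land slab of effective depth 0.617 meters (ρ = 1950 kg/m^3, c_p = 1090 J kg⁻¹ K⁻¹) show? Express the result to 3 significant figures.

C_ocean = 2.22×10^8 J/(m²·K); C_land = 1.31×10^6 J/(m²·K).
A ∝ 1/C ⇒ A_land = A_ocean × C_ocean/C_land = 0.300 × 170 = 50.9 K.

50.9 K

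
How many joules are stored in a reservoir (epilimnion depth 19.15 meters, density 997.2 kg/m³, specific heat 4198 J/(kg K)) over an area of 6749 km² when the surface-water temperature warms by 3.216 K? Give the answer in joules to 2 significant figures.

Areal heat capacity C = ρ c_p D = 997.2 × 4198 × 19.15 = 8.02×10^7 J/(m^2 K).
Heat per unit area: q = C ΔT = 8.02×10^7 × 3.216 = 2.58×10^8 J/m².
Total heat: Q = q × A = 2.58×10^8 × (6749 × 10⁶ m²) = 1.74×10^18 J.

1.7×10^18 J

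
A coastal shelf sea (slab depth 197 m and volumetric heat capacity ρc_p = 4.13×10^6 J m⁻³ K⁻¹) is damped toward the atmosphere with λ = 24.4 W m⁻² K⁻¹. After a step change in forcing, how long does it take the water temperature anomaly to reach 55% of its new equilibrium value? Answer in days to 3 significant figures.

Areal heat capacity C = ρc_p × D = 4.13×10^6 × 197 = 8.14×10^8 J/(m²·K).
τ = C / λ = 8.14×10^8 / 24.4 = 3.33×10^7 s.
Fraction reached: 1 − e^(−t/τ) = 0.55 ⇒ t = −τ ln(1 − 0.55) = τ × 0.799.
t = 2.66×10^7 s = 308 days.

308 days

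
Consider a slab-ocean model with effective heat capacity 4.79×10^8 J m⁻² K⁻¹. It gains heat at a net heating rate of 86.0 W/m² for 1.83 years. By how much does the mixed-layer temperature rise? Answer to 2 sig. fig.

10 K

Areal heat capacity C = 4.79×10^8 J m⁻² K⁻¹ (given).
Net heat input Q = F Δt = 86.0 × (1.83 years × 3.156×10^7 s/year) = 4.97×10^9 J/m².
ΔT = Q / C = 4.97×10^9 / 4.79×10^8 = 10.4 K.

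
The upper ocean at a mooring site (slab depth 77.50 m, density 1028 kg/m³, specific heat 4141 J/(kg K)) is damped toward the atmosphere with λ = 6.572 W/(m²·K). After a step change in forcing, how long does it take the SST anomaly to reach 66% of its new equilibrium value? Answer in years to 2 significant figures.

Areal heat capacity C = ρ c_p D = 1028 × 4141 × 77.50 = 3.30×10^8 J/(m^2 K).
τ = C / λ = 3.30×10^8 / 6.572 = 5.02×10^7 s.
Fraction reached: 1 − e^(−t/τ) = 0.66 ⇒ t = −τ ln(1 − 0.66) = τ × 1.08.
t = 5.42×10^7 s = 1.72 years.

1.7 years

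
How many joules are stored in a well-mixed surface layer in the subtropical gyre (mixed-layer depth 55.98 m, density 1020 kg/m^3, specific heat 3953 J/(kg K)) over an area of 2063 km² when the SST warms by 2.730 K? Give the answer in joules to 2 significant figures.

Areal heat capacity C = ρ c_p D = 1020 × 3953 × 55.98 = 2.26×10^8 J m⁻² K⁻¹.
Heat per unit area: q = C ΔT = 2.26×10^8 × 2.730 = 6.16×10^8 J/m².
Total heat: Q = q × A = 6.16×10^8 × (2063 × 10⁶ m²) = 1.27×10^18 J.

1.3×10^18 J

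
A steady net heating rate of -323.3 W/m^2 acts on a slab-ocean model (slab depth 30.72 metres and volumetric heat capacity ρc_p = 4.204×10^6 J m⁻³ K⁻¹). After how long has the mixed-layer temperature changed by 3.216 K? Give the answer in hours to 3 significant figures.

357 hours

Areal heat capacity C = ρc_p × D = 4.204×10^6 × 30.72 = 1.29×10^8 J/(m^2 K).
Time required: Δt = C ΔT / F = 1.29×10^8 × -3.216 / -323.3 = 1.28×10^6 s.
In hours: 1.28×10^6 s / (3600 s/hour) = 357 hours.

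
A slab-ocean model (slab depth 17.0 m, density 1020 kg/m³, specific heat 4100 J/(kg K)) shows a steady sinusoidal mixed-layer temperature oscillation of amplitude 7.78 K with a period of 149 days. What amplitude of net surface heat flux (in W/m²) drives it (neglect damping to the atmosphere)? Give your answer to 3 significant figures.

270

Areal heat capacity C = ρ c_p D = 1020 × 4100 × 17.0 = 7.11×10^7 J/(m²·K).
ω = 2π / 1.29×10^7 s = 4.88×10^-7 s⁻¹.
Cω = 7.11×10^7 × 4.88×10^-7 = 34.7 W/(m²·K).
F₀ = A × Cω = 7.78 × 34.7 = 270 W/m².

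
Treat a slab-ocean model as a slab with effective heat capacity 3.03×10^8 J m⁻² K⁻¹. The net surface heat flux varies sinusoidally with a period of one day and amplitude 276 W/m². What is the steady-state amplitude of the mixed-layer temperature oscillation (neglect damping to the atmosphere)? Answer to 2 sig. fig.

0.013 K

Areal heat capacity C = 3.03×10^8 J m⁻² K⁻¹ (given).
Angular frequency ω = 2π / T = 2π / 86400 s = 7.27×10^-5 s⁻¹.
Cω = 3.03×10^8 × 7.27×10^-5 = 22000 W/(m²·K).
Amplitude A = F₀ / (Cω) = 276 / 22000 = 0.0125 K.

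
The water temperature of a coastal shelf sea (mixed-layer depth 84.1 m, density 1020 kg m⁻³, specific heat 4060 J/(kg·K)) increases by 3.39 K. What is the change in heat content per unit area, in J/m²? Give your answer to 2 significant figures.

Areal heat capacity C = ρ c_p D = 1020 × 4060 × 84.1 = 3.48×10^8 J/(m^2 K).
ΔQ = C ΔT = 3.48×10^8 × 3.39 = 1.18×10^9 J/m².

1.2×10^9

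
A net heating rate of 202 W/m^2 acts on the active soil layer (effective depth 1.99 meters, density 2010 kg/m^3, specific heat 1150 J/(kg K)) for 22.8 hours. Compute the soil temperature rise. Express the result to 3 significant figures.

3.60 K

Areal heat capacity C = ρ c_p D = 2010 × 1150 × 1.99 = 4.60×10^6 J/(m^2 K).
Net heat input Q = F Δt = 202 × (22.8 hours × 3600 s/hour) = 1.66×10^7 J/m².
ΔT = Q / C = 1.66×10^7 / 4.60×10^6 = 3.60 K.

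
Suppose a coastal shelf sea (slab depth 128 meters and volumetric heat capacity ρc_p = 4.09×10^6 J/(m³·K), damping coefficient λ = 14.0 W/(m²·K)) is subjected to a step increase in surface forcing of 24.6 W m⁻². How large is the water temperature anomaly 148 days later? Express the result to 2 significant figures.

Areal heat capacity C = ρc_p × D = 4.09×10^6 × 128 = 5.24×10^8 J/(m^2 K).
τ = C / λ = 5.24×10^8 / 14.0 = 3.74×10^7 s.
Equilibrium anomaly ΔT_eq = F / λ = 24.6 / 14.0 = 1.76 K.
t = 148 days = 1.28×10^7 s, so t/τ = 0.342.
ΔT(t) = ΔT_eq (1 − e^(−t/τ)) = 1.76 × (1 − e^−0.342) = 0.509 K.

0.51 K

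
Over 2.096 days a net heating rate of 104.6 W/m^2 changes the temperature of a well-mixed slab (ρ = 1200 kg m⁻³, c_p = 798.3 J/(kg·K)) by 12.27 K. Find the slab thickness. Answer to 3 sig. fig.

Heat input Q = F Δt = 104.6 × 1.81×10^5 s = 1.89×10^7 J/m².
Required areal heat capacity C = Q / ΔT = 1.54×10^6 J/(m²·K).
Depth D = C / (ρ c_p) = 1.54×10^6 / (1200 × 798.3) = 1.61 m.

1.61 m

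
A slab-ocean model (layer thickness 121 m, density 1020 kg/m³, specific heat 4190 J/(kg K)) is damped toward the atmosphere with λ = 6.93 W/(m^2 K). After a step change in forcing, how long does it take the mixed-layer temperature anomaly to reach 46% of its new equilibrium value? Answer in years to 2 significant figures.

Areal heat capacity C = ρ c_p D = 1020 × 4190 × 121 = 5.17×10^8 J m⁻² K⁻¹.
τ = C / λ = 5.17×10^8 / 6.93 = 7.46×10^7 s.
Fraction reached: 1 − e^(−t/τ) = 0.46 ⇒ t = −τ ln(1 − 0.46) = τ × 0.616.
t = 4.60×10^7 s = 1.46 years.

1.5 years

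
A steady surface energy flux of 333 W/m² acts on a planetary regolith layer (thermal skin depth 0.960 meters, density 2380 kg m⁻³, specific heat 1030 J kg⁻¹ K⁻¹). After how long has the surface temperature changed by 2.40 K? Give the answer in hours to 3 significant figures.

Areal heat capacity C = ρ c_p D = 2380 × 1030 × 0.960 = 2.35×10^6 J/(m^2 K).
Time required: Δt = C ΔT / F = 2.35×10^6 × 2.40 / 333 = 17000 s.
In hours: 17000 s / (3600 s/hour) = 4.71 hours.

4.71 hours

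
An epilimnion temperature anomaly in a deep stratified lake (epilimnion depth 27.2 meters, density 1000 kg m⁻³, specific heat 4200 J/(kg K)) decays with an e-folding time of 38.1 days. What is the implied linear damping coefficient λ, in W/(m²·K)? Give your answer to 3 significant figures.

Areal heat capacity C = ρ c_p D = 1000 × 4200 × 27.2 = 1.14×10^8 J m⁻² K⁻¹.
τ = 38.1 days = 3.29×10^6 s.
λ = C / τ = 1.14×10^8 / 3.29×10^6 = 34.7 W/(m²·K).

34.7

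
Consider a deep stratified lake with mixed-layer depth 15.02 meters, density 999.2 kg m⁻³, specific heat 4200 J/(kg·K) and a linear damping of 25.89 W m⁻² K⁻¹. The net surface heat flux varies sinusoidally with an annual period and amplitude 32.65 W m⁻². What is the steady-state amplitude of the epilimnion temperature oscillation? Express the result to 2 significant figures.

Areal heat capacity C = ρ c_p D = 999.2 × 4200 × 15.02 = 6.30×10^7 J/(m^2 K).
Angular frequency ω = 2π / T = 2π / 3.15×10^7 s = 1.99×10^-7 s⁻¹.
√((Cω)² + λ²) = √((12.6)² + 25.89²) = 28.8 W/(m²·K).
Amplitude A = F₀ / √((Cω)²+λ²) = 32.65 / 28.8 = 1.13 K.

1.1 K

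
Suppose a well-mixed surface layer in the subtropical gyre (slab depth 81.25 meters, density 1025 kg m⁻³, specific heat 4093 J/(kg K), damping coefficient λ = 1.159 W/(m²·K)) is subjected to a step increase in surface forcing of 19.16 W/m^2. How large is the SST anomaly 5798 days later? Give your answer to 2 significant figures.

14 K

Areal heat capacity C = ρ c_p D = 1025 × 4093 × 81.25 = 3.41×10^8 J m⁻² K⁻¹.
τ = C / λ = 3.41×10^8 / 1.159 = 2.94×10^8 s.
Equilibrium anomaly ΔT_eq = F / λ = 19.16 / 1.159 = 16.5 K.
t = 5798 days = 5.01×10^8 s, so t/τ = 1.70.
ΔT(t) = ΔT_eq (1 − e^(−t/τ)) = 16.5 × (1 − e^−1.70) = 13.5 K.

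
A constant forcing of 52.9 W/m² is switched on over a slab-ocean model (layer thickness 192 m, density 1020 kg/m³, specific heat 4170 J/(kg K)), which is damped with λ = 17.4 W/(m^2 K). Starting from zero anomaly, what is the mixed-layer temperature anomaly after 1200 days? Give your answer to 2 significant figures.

Areal heat capacity C = ρ c_p D = 1020 × 4170 × 192 = 8.17×10^8 J/(m²·K).
τ = C / λ = 8.17×10^8 / 17.4 = 4.69×10^7 s.
Equilibrium anomaly ΔT_eq = F / λ = 52.9 / 17.4 = 3.04 K.
t = 1200 days = 1.04×10^8 s, so t/τ = 2.21.
ΔT(t) = ΔT_eq (1 − e^(−t/τ)) = 3.04 × (1 − e^−2.21) = 2.71 K.

2.7 K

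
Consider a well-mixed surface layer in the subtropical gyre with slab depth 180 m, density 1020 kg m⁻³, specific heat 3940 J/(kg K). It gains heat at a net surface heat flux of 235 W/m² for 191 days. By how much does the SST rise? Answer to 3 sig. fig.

5.36 K

Areal heat capacity C = ρ c_p D = 1020 × 3940 × 180 = 7.23×10^8 J/(m^2 K).
Net heat input Q = F Δt = 235 × (191 days × 86400 s/day) = 3.88×10^9 J/m².
ΔT = Q / C = 3.88×10^9 / 7.23×10^8 = 5.36 K.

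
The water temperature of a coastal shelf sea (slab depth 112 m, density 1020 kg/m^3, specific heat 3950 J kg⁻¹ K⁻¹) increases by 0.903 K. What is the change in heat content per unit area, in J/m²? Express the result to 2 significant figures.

4.1×10^8

Areal heat capacity C = ρ c_p D = 1020 × 3950 × 112 = 4.51×10^8 J/(m^2 K).
ΔQ = C ΔT = 4.51×10^8 × 0.903 = 4.07×10^8 J/m².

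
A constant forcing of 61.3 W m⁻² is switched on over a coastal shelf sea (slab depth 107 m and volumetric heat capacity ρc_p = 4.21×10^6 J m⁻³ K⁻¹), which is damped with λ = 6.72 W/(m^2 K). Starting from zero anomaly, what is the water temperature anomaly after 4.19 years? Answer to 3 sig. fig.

7.85 K

Areal heat capacity C = ρc_p × D = 4.21×10^6 × 107 = 4.50×10^8 J/(m^2 K).
τ = C / λ = 4.50×10^8 / 6.72 = 6.70×10^7 s.
Equilibrium anomaly ΔT_eq = F / λ = 61.3 / 6.72 = 9.12 K.
t = 4.19 years = 1.32×10^8 s, so t/τ = 1.97.
ΔT(t) = ΔT_eq (1 − e^(−t/τ)) = 9.12 × (1 − e^−1.97) = 7.85 K.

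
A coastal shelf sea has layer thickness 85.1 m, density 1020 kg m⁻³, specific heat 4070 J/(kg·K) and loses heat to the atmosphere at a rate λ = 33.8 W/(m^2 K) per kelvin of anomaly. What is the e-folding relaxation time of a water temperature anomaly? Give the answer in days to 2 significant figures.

Areal heat capacity C = ρ c_p D = 1020 × 4070 × 85.1 = 3.53×10^8 J/(m²·K).
Relaxation time τ = C / λ = 3.53×10^8 / 33.8 = 1.05×10^7 s.
In days: 1.05×10^7 s / (86400 s/day) = 121 days.

120 days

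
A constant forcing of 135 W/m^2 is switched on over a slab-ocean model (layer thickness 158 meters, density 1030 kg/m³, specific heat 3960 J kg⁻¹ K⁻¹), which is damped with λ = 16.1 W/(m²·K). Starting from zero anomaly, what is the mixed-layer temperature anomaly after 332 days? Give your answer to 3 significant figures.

4.29 K

Areal heat capacity C = ρ c_p D = 1030 × 3960 × 158 = 6.44×10^8 J/(m^2 K).
τ = C / λ = 6.44×10^8 / 16.1 = 4.00×10^7 s.
Equilibrium anomaly ΔT_eq = F / λ = 135 / 16.1 = 8.39 K.
t = 332 days = 2.87×10^7 s, so t/τ = 0.717.
ΔT(t) = ΔT_eq (1 − e^(−t/τ)) = 8.39 × (1 − e^−0.717) = 4.29 K.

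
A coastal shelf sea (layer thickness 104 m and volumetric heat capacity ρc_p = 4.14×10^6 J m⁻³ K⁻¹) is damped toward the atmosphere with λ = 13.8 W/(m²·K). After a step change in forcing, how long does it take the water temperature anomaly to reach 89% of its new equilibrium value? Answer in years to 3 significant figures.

2.18 years

Areal heat capacity C = ρc_p × D = 4.14×10^6 × 104 = 4.31×10^8 J/(m^2 K).
τ = C / λ = 4.31×10^8 / 13.8 = 3.12×10^7 s.
Fraction reached: 1 − e^(−t/τ) = 0.89 ⇒ t = −τ ln(1 − 0.89) = τ × 2.21.
t = 6.89×10^7 s = 2.18 years.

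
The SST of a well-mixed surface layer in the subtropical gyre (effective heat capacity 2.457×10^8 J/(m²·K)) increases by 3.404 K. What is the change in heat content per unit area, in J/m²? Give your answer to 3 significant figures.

Areal heat capacity C = 2.457×10^8 J/(m²·K) (given).
ΔQ = C ΔT = 2.46×10^8 × 3.404 = 8.36×10^8 J/m².

8.36×10^8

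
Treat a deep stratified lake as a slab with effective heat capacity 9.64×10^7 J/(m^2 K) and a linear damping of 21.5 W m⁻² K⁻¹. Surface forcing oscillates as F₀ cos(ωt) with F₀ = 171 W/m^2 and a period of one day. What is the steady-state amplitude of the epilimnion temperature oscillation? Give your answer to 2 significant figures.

0.024 K

Areal heat capacity C = 9.64×10^7 J/(m^2 K) (given).
Angular frequency ω = 2π / T = 2π / 86400 s = 7.27×10^-5 s⁻¹.
√((Cω)² + λ²) = √((7010)² + 21.5²) = 7010 W/(m²·K).
Amplitude A = F₀ / √((Cω)²+λ²) = 171 / 7010 = 0.0244 K.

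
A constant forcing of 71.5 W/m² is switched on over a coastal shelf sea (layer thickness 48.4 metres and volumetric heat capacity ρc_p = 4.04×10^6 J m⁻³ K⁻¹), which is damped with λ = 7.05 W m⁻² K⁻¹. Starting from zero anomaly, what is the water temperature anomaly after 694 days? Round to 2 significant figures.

9.0 K

Areal heat capacity C = ρc_p × D = 4.04×10^6 × 48.4 = 1.96×10^8 J/(m^2 K).
τ = C / λ = 1.96×10^8 / 7.05 = 2.77×10^7 s.
Equilibrium anomaly ΔT_eq = F / λ = 71.5 / 7.05 = 10.1 K.
t = 694 days = 6.00×10^7 s, so t/τ = 2.16.
ΔT(t) = ΔT_eq (1 − e^(−t/τ)) = 10.1 × (1 − e^−2.16) = 8.97 K.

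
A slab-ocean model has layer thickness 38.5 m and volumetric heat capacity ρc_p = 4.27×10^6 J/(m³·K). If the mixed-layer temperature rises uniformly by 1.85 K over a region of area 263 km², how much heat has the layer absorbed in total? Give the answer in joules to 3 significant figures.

8.00×10^16 J

Areal heat capacity C = ρc_p × D = 4.27×10^6 × 38.5 = 1.64×10^8 J/(m²·K).
Heat per unit area: q = C ΔT = 1.64×10^8 × 1.85 = 3.04×10^8 J/m².
Total heat: Q = q × A = 3.04×10^8 × (263 × 10⁶ m²) = 8.00×10^16 J.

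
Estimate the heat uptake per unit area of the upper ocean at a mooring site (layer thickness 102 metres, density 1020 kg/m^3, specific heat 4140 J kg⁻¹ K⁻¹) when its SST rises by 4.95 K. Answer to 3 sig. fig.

2.13×10^9

Areal heat capacity C = ρ c_p D = 1020 × 4140 × 102 = 4.31×10^8 J/(m²·K).
ΔQ = C ΔT = 4.31×10^8 × 4.95 = 2.13×10^9 J/m².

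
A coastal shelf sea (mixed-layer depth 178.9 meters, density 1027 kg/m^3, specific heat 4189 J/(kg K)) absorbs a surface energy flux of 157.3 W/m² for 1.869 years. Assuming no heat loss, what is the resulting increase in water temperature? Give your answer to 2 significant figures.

12 K

Areal heat capacity C = ρ c_p D = 1027 × 4189 × 178.9 = 7.70×10^8 J/(m^2 K).
Net heat input Q = F Δt = 157.3 × (1.869 years × 3.156×10^7 s/year) = 9.28×10^9 J/m².
ΔT = Q / C = 9.28×10^9 / 7.70×10^8 = 12.1 K.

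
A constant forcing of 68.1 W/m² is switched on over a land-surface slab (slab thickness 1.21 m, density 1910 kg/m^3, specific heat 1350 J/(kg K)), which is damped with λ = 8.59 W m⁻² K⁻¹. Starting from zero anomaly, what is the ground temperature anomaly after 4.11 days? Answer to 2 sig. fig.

4.9 K

Areal heat capacity C = ρ c_p D = 1910 × 1350 × 1.21 = 3.12×10^6 J/(m^2 K).
τ = C / λ = 3.12×10^6 / 8.59 = 3.63×10^5 s.
Equilibrium anomaly ΔT_eq = F / λ = 68.1 / 8.59 = 7.93 K.
t = 4.11 days = 3.55×10^5 s, so t/τ = 0.978.
ΔT(t) = ΔT_eq (1 − e^(−t/τ)) = 7.93 × (1 − e^−0.978) = 4.95 K.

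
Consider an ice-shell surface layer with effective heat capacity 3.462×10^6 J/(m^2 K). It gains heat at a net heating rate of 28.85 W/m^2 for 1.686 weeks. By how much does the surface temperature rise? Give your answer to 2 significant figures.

Areal heat capacity C = 3.462×10^6 J/(m^2 K) (given).
Net heat input Q = F Δt = 28.85 × (1.686 weeks × 6.048×10^5 s/week) = 2.94×10^7 J/m².
ΔT = Q / C = 2.94×10^7 / 3.46×10^6 = 8.50 K.

8.5 K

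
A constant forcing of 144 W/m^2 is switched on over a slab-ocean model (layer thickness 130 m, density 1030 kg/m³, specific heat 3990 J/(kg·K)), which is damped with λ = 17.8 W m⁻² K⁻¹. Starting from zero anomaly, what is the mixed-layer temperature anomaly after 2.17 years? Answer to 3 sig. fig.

Areal heat capacity C = ρ c_p D = 1030 × 3990 × 130 = 5.34×10^8 J m⁻² K⁻¹.
τ = C / λ = 5.34×10^8 / 17.8 = 3.00×10^7 s.
Equilibrium anomaly ΔT_eq = F / λ = 144 / 17.8 = 8.09 K.
t = 2.17 years = 6.85×10^7 s, so t/τ = 2.28.
ΔT(t) = ΔT_eq (1 − e^(−t/τ)) = 8.09 × (1 − e^−2.28) = 7.26 K.

7.26 K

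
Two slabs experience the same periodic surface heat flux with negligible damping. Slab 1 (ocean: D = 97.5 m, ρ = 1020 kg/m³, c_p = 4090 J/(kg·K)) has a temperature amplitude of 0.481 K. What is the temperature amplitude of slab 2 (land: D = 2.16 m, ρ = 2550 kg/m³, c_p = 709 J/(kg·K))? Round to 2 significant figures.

50 K

C_ocean = 4.07×10^8 J/(m²·K); C_land = 3.91×10^6 J/(m²·K).
A ∝ 1/C ⇒ A_land = A_ocean × C_ocean/C_land = 0.481 × 104 = 50.1 K.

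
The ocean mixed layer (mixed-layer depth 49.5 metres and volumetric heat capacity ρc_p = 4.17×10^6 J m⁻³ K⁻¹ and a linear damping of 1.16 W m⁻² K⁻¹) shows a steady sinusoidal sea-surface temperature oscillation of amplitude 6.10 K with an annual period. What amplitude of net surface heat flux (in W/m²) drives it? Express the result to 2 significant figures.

Areal heat capacity C = ρc_p × D = 4.17×10^6 × 49.5 = 2.06×10^8 J/(m²·K).
ω = 2π / 3.15×10^7 s = 1.99×10^-7 s⁻¹.
√((Cω)² + λ²) = √((41.1)² + 1.16²) = 41.1 W/(m²·K).
F₀ = A × √((Cω)²+λ²) = 6.10 × 41.1 = 251 W/m².

250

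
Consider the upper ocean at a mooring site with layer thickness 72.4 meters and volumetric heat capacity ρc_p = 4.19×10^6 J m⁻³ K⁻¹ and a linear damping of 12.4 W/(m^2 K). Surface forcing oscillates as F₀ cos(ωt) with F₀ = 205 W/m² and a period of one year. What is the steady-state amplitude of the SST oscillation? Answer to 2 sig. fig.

Areal heat capacity C = ρc_p × D = 4.19×10^6 × 72.4 = 3.03×10^8 J m⁻² K⁻¹.
Angular frequency ω = 2π / T = 2π / 3.15×10^7 s = 1.99×10^-7 s⁻¹.
√((Cω)² + λ²) = √((60.4)² + 12.4²) = 61.7 W/(m²·K).
Amplitude A = F₀ / √((Cω)²+λ²) = 205 / 61.7 = 3.32 K.

3.3 K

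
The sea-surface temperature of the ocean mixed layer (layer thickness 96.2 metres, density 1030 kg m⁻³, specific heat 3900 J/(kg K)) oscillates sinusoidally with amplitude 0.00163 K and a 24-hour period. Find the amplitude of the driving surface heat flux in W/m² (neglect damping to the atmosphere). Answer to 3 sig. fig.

Areal heat capacity C = ρ c_p D = 1030 × 3900 × 96.2 = 3.86×10^8 J m⁻² K⁻¹.
ω = 2π / 86400 s = 7.27×10^-5 s⁻¹.
Cω = 3.86×10^8 × 7.27×10^-5 = 28100 W/(m²·K).
F₀ = A × Cω = 0.00163 × 28100 = 45.8 W/m².

45.8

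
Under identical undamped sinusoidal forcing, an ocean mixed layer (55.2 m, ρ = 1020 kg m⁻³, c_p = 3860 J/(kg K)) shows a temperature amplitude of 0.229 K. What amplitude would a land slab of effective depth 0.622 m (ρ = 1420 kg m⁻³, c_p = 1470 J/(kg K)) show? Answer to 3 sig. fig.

C_ocean = 2.17×10^8 J/(m²·K); C_land = 1.30×10^6 J/(m²·K).
A ∝ 1/C ⇒ A_land = A_ocean × C_ocean/C_land = 0.229 × 167 = 38.3 K.

38.3 K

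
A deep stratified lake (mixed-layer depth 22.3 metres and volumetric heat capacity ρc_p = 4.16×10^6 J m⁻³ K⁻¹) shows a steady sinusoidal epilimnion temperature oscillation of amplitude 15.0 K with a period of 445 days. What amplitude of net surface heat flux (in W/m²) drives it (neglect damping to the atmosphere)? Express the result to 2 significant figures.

Areal heat capacity C = ρc_p × D = 4.16×10^6 × 22.3 = 9.28×10^7 J/(m^2 K).
ω = 2π / 3.84×10^7 s = 1.63×10^-7 s⁻¹.
Cω = 9.28×10^7 × 1.63×10^-7 = 15.2 W/(m²·K).
F₀ = A × Cω = 15.0 × 15.2 = 227 W/m².

230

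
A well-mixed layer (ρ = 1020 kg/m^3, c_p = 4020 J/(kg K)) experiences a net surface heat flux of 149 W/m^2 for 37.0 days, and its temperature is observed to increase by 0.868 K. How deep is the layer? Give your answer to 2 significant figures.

Heat input Q = F Δt = 149 × 3.20×10^6 s = 4.76×10^8 J/m².
Required areal heat capacity C = Q / ΔT = 5.49×10^8 J/(m²·K).
Depth D = C / (ρ c_p) = 5.49×10^8 / (1020 × 4020) = 134 m.

130 m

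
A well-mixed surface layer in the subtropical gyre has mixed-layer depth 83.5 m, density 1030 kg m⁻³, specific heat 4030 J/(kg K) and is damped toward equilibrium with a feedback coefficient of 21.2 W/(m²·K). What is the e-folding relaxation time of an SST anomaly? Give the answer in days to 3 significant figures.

Areal heat capacity C = ρ c_p D = 1030 × 4030 × 83.5 = 3.47×10^8 J m⁻² K⁻¹.
Relaxation time τ = C / λ = 3.47×10^8 / 21.2 = 1.63×10^7 s.
In days: 1.63×10^7 s / (86400 s/day) = 189 days.

189 days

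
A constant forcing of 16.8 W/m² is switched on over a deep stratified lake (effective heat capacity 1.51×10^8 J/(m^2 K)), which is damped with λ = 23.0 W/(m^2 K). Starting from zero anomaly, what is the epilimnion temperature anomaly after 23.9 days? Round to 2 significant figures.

0.20 K

Areal heat capacity C = 1.51×10^8 J/(m^2 K) (given).
τ = C / λ = 1.51×10^8 / 23.0 = 6.57×10^6 s.
Equilibrium anomaly ΔT_eq = F / λ = 16.8 / 23.0 = 0.730 K.
t = 23.9 days = 2.06×10^6 s, so t/τ = 0.315.
ΔT(t) = ΔT_eq (1 − e^(−t/τ)) = 0.730 × (1 − e^−0.315) = 0.197 K.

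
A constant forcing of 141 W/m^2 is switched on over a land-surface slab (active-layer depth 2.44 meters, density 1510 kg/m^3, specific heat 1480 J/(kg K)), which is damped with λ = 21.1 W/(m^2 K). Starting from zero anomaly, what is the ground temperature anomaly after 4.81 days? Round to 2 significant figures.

5.3 K

Areal heat capacity C = ρ c_p D = 1510 × 1480 × 2.44 = 5.45×10^6 J m⁻² K⁻¹.
τ = C / λ = 5.45×10^6 / 21.1 = 2.58×10^5 s.
Equilibrium anomaly ΔT_eq = F / λ = 141 / 21.1 = 6.68 K.
t = 4.81 days = 4.16×10^5 s, so t/τ = 1.61.
ΔT(t) = ΔT_eq (1 − e^(−t/τ)) = 6.68 × (1 − e^−1.61) = 5.34 K.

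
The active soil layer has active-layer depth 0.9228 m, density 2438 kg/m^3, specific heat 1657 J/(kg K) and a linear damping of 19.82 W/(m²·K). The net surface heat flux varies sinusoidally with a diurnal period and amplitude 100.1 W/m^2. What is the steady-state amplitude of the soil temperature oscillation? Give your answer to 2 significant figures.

Areal heat capacity C = ρ c_p D = 2438 × 1657 × 0.9228 = 3.73×10^6 J/(m^2 K).
Angular frequency ω = 2π / T = 2π / 86400 s = 7.27×10^-5 s⁻¹.
√((Cω)² + λ²) = √((271)² + 19.82²) = 272 W/(m²·K).
Amplitude A = F₀ / √((Cω)²+λ²) = 100.1 / 272 = 0.368 K.

0.37 K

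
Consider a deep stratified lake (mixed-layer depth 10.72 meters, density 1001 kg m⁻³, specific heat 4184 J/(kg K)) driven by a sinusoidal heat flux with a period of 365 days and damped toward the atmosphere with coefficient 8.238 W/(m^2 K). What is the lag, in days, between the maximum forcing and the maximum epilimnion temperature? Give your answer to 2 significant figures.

48 days

Areal heat capacity C = ρ c_p D = 1001 × 4184 × 10.72 = 4.49×10^7 J/(m^2 K).
ω = 2π / 3.15×10^7 s = 1.99×10^-7 s⁻¹.
Phase lag φ = arctan(Cω/λ) = arctan(8.95/8.238) = 0.827 rad.
Time lag = φ / ω = 0.827 / 1.99×10^-7 = 4.15×10^6 s = 48.0 days.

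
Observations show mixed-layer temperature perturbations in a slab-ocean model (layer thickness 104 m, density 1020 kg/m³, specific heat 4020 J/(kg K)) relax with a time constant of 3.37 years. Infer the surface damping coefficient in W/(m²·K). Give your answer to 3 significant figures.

Areal heat capacity C = ρ c_p D = 1020 × 4020 × 104 = 4.26×10^8 J/(m²·K).
τ = 3.37 years = 1.06×10^8 s.
λ = C / τ = 4.26×10^8 / 1.06×10^8 = 4.01 W/(m²·K).

4.01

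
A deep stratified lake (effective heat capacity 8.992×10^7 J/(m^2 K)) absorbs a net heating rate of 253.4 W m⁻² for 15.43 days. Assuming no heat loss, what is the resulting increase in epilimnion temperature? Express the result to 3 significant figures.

Areal heat capacity C = 8.992×10^7 J/(m^2 K) (given).
Net heat input Q = F Δt = 253.4 × (15.43 days × 86400 s/day) = 3.38×10^8 J/m².
ΔT = Q / C = 3.38×10^8 / 8.99×10^7 = 3.76 K.

3.76 K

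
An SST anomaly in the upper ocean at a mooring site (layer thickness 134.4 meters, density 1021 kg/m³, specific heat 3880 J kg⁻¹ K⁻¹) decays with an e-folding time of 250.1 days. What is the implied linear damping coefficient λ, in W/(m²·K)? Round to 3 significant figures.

Areal heat capacity C = ρ c_p D = 1021 × 3880 × 134.4 = 5.32×10^8 J m⁻² K⁻¹.
τ = 250.1 days = 2.16×10^7 s.
λ = C / τ = 5.32×10^8 / 2.16×10^7 = 24.6 W/(m²·K).

24.6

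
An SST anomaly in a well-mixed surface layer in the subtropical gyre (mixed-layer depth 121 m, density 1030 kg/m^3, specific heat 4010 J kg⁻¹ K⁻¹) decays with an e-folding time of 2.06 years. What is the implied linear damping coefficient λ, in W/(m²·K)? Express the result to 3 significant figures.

7.69

Areal heat capacity C = ρ c_p D = 1030 × 4010 × 121 = 5.00×10^8 J m⁻² K⁻¹.
τ = 2.06 years = 6.50×10^7 s.
λ = C / τ = 5.00×10^8 / 6.50×10^7 = 7.69 W/(m²·K).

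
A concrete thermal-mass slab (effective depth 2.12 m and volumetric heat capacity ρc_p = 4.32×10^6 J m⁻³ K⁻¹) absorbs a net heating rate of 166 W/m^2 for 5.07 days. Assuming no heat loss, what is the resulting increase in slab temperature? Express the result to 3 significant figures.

7.94 K

Areal heat capacity C = ρc_p × D = 4.32×10^6 × 2.12 = 9.16×10^6 J m⁻² K⁻¹.
Net heat input Q = F Δt = 166 × (5.07 days × 86400 s/day) = 7.27×10^7 J/m².
ΔT = Q / C = 7.27×10^7 / 9.16×10^6 = 7.94 K.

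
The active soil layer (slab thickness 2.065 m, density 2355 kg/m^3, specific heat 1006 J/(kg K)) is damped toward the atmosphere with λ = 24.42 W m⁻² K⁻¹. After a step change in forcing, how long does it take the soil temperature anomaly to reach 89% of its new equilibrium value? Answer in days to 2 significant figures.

Areal heat capacity C = ρ c_p D = 2355 × 1006 × 2.065 = 4.89×10^6 J/(m^2 K).
τ = C / λ = 4.89×10^6 / 24.42 = 2.00×10^5 s.
Fraction reached: 1 − e^(−t/τ) = 0.89 ⇒ t = −τ ln(1 − 0.89) = τ × 2.21.
t = 4.42×10^5 s = 5.12 days.

5.1 days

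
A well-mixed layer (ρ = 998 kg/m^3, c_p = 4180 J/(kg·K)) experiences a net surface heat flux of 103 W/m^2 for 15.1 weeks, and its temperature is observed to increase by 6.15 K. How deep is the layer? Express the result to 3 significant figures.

36.7 m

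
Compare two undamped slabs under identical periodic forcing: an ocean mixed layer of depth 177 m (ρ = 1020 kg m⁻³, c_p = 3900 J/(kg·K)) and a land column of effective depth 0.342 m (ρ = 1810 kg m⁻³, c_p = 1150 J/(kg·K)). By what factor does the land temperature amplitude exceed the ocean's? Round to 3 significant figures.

989

C_ocean = 1020 × 3900 × 177 = 7.04×10^8 J/(m²·K).
C_land = 1810 × 1150 × 0.342 = 7.12×10^5 J/(m²·K).
Undamped amplitude ∝ 1/C, so A_land/A_ocean = C_ocean/C_land = 989.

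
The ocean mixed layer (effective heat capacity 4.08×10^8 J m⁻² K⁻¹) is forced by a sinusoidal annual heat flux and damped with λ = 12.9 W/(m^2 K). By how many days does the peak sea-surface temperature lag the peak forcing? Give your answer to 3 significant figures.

82.1 days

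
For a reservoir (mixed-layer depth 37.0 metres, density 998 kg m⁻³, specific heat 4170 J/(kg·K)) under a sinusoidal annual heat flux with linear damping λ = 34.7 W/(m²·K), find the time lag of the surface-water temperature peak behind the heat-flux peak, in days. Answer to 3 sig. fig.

42.1 days

Areal heat capacity C = ρ c_p D = 998 × 4170 × 37.0 = 1.54×10^8 J/(m²·K).
ω = 2π / 3.15×10^7 s = 1.99×10^-7 s⁻¹.
Phase lag φ = arctan(Cω/λ) = arctan(30.7/34.7) = 0.724 rad.
Time lag = φ / ω = 0.724 / 1.99×10^-7 = 3.63×10^6 s = 42.1 days.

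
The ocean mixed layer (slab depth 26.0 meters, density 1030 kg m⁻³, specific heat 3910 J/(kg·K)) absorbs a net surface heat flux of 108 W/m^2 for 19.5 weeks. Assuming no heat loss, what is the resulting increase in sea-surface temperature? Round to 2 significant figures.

12 K

Areal heat capacity C = ρ c_p D = 1030 × 3910 × 26.0 = 1.05×10^8 J/(m^2 K).
Net heat input Q = F Δt = 108 × (19.5 weeks × 6.048×10^5 s/week) = 1.27×10^9 J/m².
ΔT = Q / C = 1.27×10^9 / 1.05×10^8 = 12.2 K.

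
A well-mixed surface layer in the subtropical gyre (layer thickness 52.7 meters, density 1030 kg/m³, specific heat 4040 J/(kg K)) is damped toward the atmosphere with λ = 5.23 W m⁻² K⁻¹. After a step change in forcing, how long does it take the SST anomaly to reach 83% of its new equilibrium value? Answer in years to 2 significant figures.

2.4 years

Areal heat capacity C = ρ c_p D = 1030 × 4040 × 52.7 = 2.19×10^8 J m⁻² K⁻¹.
τ = C / λ = 2.19×10^8 / 5.23 = 4.19×10^7 s.
Fraction reached: 1 − e^(−t/τ) = 0.83 ⇒ t = −τ ln(1 − 0.83) = τ × 1.77.
t = 7.43×10^7 s = 2.35 years.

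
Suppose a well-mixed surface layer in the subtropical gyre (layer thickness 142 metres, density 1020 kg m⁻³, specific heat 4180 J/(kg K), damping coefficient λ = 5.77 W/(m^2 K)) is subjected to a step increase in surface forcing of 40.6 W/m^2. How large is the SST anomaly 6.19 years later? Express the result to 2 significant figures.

5.9 K

Areal heat capacity C = ρ c_p D = 1020 × 4180 × 142 = 6.05×10^8 J m⁻² K⁻¹.
τ = C / λ = 6.05×10^8 / 5.77 = 1.05×10^8 s.
Equilibrium anomaly ΔT_eq = F / λ = 40.6 / 5.77 = 7.04 K.
t = 6.19 years = 1.95×10^8 s, so t/τ = 1.86.
ΔT(t) = ΔT_eq (1 − e^(−t/τ)) = 7.04 × (1 − e^−1.86) = 5.94 K.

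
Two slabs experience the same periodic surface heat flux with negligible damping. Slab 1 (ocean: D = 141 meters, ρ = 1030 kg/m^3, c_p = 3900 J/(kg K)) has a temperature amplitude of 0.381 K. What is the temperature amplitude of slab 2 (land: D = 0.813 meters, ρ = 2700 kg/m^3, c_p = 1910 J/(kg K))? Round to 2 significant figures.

51 K

C_ocean = 5.66×10^8 J/(m²·K); C_land = 4.19×10^6 J/(m²·K).
A ∝ 1/C ⇒ A_land = A_ocean × C_ocean/C_land = 0.381 × 135 = 51.5 K.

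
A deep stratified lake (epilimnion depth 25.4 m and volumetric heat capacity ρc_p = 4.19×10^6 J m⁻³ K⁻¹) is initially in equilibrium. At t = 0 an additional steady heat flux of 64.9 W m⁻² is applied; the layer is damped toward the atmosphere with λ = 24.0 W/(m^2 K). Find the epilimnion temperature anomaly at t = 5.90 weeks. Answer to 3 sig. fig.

1.49 K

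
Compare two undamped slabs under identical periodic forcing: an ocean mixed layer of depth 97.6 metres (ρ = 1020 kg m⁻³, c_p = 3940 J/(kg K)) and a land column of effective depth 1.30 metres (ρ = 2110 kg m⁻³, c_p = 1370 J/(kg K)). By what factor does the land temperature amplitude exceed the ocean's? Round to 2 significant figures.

C_ocean = 1020 × 3940 × 97.6 = 3.92×10^8 J/(m²·K).
C_land = 2110 × 1370 × 1.30 = 3.76×10^6 J/(m²·K).
Undamped amplitude ∝ 1/C, so A_land/A_ocean = C_ocean/C_land = 104.

100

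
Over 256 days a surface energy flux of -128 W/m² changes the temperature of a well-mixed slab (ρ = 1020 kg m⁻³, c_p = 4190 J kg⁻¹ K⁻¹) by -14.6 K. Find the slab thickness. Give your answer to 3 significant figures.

Heat input Q = F Δt = -128 × 2.21×10^7 s = -2.83×10^9 J/m².
Required areal heat capacity C = Q / ΔT = 1.94×10^8 J/(m²·K).
Depth D = C / (ρ c_p) = 1.94×10^8 / (1020 × 4190) = 45.4 m.

45.4 m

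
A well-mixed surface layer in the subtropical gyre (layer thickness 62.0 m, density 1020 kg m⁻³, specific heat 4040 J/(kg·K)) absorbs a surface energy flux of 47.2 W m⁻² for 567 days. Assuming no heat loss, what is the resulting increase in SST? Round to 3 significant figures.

9.05 K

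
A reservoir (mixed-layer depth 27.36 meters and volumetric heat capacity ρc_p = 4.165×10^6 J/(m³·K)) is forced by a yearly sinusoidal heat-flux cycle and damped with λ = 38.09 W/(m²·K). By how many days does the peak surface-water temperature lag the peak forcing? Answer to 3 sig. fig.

31.2 days

Areal heat capacity C = ρc_p × D = 4.165×10^6 × 27.36 = 1.14×10^8 J m⁻² K⁻¹.
ω = 2π / 3.15×10^7 s = 1.99×10^-7 s⁻¹.
Phase lag φ = arctan(Cω/λ) = arctan(22.7/38.09) = 0.538 rad.
Time lag = φ / ω = 0.538 / 1.99×10^-7 = 2.70×10^6 s = 31.2 days.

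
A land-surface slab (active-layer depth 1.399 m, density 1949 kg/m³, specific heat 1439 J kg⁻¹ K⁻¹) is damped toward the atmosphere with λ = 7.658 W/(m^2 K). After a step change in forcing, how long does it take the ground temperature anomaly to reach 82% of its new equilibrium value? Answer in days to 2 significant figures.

10 days

Areal heat capacity C = ρ c_p D = 1949 × 1439 × 1.399 = 3.92×10^6 J/(m^2 K).
τ = C / λ = 3.92×10^6 / 7.658 = 5.12×10^5 s.
Fraction reached: 1 − e^(−t/τ) = 0.82 ⇒ t = −τ ln(1 − 0.82) = τ × 1.71.
t = 8.79×10^5 s = 10.2 days.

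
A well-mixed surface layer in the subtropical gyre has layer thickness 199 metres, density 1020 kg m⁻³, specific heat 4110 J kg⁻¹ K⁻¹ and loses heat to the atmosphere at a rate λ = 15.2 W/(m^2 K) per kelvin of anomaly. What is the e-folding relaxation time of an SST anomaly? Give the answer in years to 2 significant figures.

1.7 years

Areal heat capacity C = ρ c_p D = 1020 × 4110 × 199 = 8.34×10^8 J/(m^2 K).
Relaxation time τ = C / λ = 8.34×10^8 / 15.2 = 5.49×10^7 s.
In years: 5.49×10^7 s / (3.156×10^7 s/year) = 1.74 years.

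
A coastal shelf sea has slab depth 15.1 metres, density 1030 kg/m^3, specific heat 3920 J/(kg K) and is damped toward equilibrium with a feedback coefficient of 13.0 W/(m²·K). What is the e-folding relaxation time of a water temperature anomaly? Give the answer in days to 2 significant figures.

54 days

Areal heat capacity C = ρ c_p D = 1030 × 3920 × 15.1 = 6.10×10^7 J/(m^2 K).
Relaxation time τ = C / λ = 6.10×10^7 / 13.0 = 4.69×10^6 s.
In days: 4.69×10^6 s / (86400 s/day) = 54.3 days.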